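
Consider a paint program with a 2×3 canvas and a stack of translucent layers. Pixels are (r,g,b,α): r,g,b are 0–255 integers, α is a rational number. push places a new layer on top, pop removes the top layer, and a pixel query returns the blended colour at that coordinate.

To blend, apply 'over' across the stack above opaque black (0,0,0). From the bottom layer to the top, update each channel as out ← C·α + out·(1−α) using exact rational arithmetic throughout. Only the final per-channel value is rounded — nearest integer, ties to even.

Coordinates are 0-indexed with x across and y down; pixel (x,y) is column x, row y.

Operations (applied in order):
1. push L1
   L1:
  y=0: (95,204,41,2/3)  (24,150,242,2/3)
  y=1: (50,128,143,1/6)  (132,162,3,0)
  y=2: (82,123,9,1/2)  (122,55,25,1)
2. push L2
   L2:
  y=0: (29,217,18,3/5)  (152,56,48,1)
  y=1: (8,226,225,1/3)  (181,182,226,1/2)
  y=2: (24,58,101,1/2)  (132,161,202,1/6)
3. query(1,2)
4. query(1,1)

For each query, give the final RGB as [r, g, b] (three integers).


query (1,2) [L1,L2] — begin 0,0,0
+L1 (α=1) → [122, 55, 25]
+L2 (α=1/6) → [371/3, 218/3, 109/2]
→ [124, 73, 54]

(1,1) stack=L1,L2; from [0,0,0]:
after L1 α=0: [0, 0, 0]
after L2 α=1/2: [181/2, 91, 113]
rounded: [90, 91, 113]


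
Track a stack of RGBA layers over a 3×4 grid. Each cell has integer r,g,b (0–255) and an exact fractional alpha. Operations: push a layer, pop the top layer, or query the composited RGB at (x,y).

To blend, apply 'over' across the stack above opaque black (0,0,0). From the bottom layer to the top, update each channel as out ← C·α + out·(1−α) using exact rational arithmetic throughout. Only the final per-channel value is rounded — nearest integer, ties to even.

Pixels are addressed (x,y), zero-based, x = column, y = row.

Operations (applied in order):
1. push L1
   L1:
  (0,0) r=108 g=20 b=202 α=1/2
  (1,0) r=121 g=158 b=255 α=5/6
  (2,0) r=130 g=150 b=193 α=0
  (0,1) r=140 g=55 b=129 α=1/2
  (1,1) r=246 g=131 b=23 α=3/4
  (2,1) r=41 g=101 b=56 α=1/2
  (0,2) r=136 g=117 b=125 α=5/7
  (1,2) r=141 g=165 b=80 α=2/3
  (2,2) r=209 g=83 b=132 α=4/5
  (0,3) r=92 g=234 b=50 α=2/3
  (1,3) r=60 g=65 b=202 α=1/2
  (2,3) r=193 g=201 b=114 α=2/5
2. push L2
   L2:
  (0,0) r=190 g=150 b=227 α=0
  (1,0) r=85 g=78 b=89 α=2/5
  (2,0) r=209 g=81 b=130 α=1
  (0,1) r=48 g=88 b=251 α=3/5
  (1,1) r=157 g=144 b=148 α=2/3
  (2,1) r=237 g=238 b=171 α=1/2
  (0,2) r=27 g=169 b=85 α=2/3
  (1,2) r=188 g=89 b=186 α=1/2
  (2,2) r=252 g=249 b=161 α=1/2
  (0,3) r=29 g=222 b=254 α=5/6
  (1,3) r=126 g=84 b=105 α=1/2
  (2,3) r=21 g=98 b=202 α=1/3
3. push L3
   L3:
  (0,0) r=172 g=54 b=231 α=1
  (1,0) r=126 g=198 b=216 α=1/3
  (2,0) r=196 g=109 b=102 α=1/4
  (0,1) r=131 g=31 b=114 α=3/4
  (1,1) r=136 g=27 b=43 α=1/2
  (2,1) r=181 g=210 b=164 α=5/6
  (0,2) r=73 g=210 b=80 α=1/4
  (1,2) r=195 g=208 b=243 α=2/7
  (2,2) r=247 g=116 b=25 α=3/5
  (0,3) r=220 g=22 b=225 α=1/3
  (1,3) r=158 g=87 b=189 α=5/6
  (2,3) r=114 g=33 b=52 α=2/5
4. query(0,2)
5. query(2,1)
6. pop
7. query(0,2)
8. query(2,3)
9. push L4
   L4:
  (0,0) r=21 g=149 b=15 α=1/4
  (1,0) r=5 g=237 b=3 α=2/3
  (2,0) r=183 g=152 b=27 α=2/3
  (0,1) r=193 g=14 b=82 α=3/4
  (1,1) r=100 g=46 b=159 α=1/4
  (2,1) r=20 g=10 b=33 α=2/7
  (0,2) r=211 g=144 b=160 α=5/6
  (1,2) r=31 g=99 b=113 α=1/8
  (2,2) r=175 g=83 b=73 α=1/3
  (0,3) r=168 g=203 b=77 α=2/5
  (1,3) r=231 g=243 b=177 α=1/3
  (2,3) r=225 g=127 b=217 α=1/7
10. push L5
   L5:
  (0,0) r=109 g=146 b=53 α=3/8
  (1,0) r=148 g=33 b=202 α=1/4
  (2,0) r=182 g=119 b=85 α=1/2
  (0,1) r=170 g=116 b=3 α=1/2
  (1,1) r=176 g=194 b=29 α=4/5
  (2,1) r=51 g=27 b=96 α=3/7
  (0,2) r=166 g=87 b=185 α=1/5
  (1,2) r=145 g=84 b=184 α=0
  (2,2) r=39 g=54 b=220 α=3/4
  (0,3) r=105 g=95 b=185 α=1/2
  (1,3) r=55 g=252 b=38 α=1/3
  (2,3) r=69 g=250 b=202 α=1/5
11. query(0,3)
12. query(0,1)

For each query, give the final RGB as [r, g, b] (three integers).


query (0,2) [L1,L2,L3] — begin 0,0,0
+L1 (α=5/7) → [680/7, 585/7, 625/7]
+L2 (α=2/3) → [1058/21, 2951/21, 605/7]
+L3 (α=1/4) → [1569/28, 4421/28, 2375/28]
→ [56, 158, 85]

at x=2,y=1 over L1,L2,L3:
+L1 (α=1/2) → [41/2, 101/2, 28]
+L2 (α=1/2) → [515/4, 577/4, 199/2]
+L3 (α=5/6) → [4135/24, 4777/24, 613/4]
= [172, 199, 153]

query (0,2) [L1,L2] — begin 0,0,0
after L1 α=5/7: [680/7, 585/7, 625/7]
after L2 α=2/3: [1058/21, 2951/21, 605/7]
→ [50, 141, 86]

(2,3) stack=L1,L2; from [0,0,0]:
after L1 α=2/5: [386/5, 402/5, 228/5]
after L2 α=1/3: [877/15, 1294/15, 1466/15]
= [58, 86, 98]

(0,3) stack=L1,L2,L4,L5; from [0,0,0]:
after L1 α=2/3: [184/3, 156, 100/3]
after L2 α=5/6: [619/18, 211, 1955/9]
after L4 α=2/5: [527/6, 1039/5, 2417/15]
after L5 α=1/2: [1157/12, 757/5, 2596/15]
→ [96, 151, 173]

(0,1) stack=L1,L2,L4,L5; from [0,0,0]:
L1 α=1/2: [70, 55/2, 129/2]
L2 α=3/5: [284/5, 319/5, 882/5]
L4 α=3/4: [3179/20, 529/20, 528/5]
L5 α=1/2: [6579/40, 2849/40, 543/10]
rounded: [164, 71, 54]


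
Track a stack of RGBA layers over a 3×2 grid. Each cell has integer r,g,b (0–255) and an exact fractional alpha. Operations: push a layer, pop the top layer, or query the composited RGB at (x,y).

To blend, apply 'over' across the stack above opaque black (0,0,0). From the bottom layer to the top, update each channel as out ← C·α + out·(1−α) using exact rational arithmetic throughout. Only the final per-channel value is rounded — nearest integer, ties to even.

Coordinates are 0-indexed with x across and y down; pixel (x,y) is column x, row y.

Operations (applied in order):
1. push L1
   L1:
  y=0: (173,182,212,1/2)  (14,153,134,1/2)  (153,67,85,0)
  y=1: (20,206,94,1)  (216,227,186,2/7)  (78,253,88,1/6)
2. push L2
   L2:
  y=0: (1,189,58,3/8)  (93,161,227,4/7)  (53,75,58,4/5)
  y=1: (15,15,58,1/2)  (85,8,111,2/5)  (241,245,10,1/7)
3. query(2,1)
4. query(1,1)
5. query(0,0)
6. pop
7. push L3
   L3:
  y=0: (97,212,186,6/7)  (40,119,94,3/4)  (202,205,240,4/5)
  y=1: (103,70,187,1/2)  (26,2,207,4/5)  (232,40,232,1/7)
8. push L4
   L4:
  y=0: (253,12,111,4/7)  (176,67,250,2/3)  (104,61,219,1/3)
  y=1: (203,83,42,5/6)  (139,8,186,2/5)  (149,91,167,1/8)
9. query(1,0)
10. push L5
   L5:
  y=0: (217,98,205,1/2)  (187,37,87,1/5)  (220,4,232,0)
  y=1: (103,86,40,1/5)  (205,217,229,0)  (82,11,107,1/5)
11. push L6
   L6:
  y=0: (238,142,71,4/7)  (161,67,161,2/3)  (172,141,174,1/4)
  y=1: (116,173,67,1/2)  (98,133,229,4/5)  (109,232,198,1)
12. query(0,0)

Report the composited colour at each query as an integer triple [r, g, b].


query (2,1) [L1,L2] — begin 0,0,0
+L1 (α=1/6) → [13, 253/6, 44/3]
+L2 (α=1/7) → [319/7, 498/7, 14]
= [46, 71, 14]

at x=1,y=1 over L1,L2:
after L1 α=2/7: [432/7, 454/7, 372/7]
after L2 α=2/5: [2486/35, 1474/35, 534/7]
rounded: [71, 42, 76]

query (0,0) [L1,L2] — begin 0,0,0
L1 α=1/2: [173/2, 91, 106]
L2 α=3/8: [871/16, 511/4, 88]
rounded: [54, 128, 88]

at x=1,y=0 over L1,L3,L4:
L1 α=1/2: [7, 153/2, 67]
L3 α=3/4: [127/4, 867/8, 349/4]
L4 α=2/3: [1535/12, 1939/24, 783/4]
→ [128, 81, 196]

query (0,0) [L1,L3,L4,L5,L6] — begin 0,0,0
+L1 (α=1/2) → [173/2, 91, 106]
+L3 (α=6/7) → [191/2, 1363/7, 1222/7]
+L4 (α=4/7) → [371/2, 4425/49, 6774/49]
+L5 (α=1/2) → [805/4, 9227/98, 16819/98]
+L6 (α=4/7) → [889/4, 83345/686, 78289/686]
→ [222, 121, 114]


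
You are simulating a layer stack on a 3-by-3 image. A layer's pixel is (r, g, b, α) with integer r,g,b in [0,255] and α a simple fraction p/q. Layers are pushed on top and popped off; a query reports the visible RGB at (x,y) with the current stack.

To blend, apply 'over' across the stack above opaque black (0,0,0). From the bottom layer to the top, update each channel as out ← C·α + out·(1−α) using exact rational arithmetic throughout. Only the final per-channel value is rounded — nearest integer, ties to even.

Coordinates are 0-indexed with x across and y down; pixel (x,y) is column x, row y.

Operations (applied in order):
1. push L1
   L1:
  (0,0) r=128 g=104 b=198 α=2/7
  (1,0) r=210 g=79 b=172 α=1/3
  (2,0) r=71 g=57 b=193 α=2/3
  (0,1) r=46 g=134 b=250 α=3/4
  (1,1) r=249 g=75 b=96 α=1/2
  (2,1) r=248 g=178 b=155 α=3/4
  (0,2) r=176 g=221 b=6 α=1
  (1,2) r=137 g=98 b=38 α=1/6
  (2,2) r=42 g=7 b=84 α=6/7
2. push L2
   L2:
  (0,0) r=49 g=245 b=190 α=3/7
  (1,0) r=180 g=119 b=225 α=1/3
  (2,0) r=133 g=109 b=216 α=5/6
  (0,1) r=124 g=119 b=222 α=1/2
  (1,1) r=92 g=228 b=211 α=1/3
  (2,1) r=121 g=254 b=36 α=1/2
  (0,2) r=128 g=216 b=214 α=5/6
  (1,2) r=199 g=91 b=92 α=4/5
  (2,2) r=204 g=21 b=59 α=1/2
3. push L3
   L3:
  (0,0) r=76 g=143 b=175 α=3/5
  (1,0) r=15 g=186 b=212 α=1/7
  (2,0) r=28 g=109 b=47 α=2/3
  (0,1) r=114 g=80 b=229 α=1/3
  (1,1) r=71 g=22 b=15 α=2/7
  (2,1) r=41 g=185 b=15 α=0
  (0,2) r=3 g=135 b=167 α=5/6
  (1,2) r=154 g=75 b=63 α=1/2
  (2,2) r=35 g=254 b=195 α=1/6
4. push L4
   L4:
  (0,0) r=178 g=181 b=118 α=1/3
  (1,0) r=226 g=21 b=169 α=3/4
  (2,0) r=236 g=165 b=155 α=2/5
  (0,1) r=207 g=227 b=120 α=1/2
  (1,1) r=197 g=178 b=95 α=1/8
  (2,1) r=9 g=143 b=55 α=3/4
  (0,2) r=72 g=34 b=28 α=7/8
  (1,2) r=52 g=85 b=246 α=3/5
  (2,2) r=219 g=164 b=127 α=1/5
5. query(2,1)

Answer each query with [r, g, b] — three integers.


(2,1) stack=L1,L2,L3,L4; from [0,0,0]:
L1 α=3/4: [186, 267/2, 465/4]
L2 α=1/2: [307/2, 775/4, 609/8]
L3 α=0: [307/2, 775/4, 609/8]
L4 α=3/4: [361/8, 2491/16, 1929/32]
→ [45, 156, 60]


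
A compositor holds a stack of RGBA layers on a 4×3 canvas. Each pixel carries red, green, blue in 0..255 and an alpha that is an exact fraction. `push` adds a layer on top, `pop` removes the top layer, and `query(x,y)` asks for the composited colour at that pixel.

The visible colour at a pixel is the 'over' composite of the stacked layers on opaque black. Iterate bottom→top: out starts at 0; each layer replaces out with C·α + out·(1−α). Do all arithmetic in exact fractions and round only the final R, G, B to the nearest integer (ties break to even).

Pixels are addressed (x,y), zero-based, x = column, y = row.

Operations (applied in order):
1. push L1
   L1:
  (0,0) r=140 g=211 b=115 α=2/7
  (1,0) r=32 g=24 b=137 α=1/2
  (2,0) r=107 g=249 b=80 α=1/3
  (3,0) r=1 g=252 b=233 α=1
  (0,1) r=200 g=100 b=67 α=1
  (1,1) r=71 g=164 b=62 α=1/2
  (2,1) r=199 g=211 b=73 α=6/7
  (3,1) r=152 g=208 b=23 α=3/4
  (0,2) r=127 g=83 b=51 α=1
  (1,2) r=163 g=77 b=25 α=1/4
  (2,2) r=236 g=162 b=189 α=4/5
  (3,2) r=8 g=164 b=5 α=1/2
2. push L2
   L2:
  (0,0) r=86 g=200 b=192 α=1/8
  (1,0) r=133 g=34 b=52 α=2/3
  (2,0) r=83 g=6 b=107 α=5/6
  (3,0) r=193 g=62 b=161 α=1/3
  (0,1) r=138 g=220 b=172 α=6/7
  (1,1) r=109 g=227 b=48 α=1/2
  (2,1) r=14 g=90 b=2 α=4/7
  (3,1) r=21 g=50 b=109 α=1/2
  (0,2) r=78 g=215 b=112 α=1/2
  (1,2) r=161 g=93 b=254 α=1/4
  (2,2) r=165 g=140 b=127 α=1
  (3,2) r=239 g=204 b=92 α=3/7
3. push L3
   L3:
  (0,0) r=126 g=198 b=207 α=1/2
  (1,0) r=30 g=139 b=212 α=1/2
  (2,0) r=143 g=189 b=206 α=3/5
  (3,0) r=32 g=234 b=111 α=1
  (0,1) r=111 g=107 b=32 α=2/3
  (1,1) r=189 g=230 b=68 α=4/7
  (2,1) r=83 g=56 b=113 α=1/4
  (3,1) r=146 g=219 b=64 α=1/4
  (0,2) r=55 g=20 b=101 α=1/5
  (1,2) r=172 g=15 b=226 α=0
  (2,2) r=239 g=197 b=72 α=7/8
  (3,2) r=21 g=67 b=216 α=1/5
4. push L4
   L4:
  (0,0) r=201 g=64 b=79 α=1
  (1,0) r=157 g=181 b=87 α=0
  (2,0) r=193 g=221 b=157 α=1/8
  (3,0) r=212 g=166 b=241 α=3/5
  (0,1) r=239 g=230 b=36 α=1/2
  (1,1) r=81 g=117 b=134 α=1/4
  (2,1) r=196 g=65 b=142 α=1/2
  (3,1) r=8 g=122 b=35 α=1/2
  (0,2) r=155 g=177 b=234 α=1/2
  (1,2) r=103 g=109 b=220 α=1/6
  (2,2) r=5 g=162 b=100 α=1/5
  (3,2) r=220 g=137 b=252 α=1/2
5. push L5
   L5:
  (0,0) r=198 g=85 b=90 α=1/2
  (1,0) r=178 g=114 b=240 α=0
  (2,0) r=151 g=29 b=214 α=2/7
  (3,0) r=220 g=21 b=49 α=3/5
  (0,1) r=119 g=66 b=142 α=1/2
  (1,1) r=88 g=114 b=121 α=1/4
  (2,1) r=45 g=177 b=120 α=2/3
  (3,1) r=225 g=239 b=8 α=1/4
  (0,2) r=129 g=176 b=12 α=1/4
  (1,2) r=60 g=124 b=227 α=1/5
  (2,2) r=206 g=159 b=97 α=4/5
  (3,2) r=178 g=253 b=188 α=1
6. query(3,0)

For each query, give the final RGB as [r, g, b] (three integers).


at x=3,y=0 over L1,L2,L3,L4,L5:
+L1 (α=1) → [1, 252, 233]
+L2 (α=1/3) → [65, 566/3, 209]
+L3 (α=1) → [32, 234, 111]
+L4 (α=3/5) → [140, 966/5, 189]
+L5 (α=3/5) → [188, 2247/25, 105]
→ [188, 90, 105]


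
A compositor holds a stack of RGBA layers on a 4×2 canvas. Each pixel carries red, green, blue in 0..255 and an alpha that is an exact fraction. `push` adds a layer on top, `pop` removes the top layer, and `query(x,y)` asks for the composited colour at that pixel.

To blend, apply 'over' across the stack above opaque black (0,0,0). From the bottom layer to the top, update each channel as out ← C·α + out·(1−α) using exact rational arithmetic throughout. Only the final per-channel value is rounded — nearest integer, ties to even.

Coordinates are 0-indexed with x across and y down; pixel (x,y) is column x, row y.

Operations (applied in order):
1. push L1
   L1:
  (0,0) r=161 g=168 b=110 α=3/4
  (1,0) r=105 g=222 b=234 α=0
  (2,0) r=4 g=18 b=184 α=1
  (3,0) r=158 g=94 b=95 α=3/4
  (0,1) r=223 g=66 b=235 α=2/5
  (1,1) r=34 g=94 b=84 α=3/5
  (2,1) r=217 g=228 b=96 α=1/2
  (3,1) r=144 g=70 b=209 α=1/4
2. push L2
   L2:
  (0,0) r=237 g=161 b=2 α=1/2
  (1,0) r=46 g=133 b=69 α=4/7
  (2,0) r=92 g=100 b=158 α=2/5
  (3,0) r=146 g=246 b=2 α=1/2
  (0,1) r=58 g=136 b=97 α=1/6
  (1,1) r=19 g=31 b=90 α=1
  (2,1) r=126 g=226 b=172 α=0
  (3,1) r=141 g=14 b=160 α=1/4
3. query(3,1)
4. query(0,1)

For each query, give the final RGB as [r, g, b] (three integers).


query (3,1) [L1,L2] — begin 0,0,0
L1 α=1/4: [36, 35/2, 209/4]
L2 α=1/4: [249/4, 133/8, 1267/16]
= [62, 17, 79]

query (0,1) [L1,L2] — begin 0,0,0
+L1 (α=2/5) → [446/5, 132/5, 94]
+L2 (α=1/6) → [84, 134/3, 189/2]
= [84, 45, 94]


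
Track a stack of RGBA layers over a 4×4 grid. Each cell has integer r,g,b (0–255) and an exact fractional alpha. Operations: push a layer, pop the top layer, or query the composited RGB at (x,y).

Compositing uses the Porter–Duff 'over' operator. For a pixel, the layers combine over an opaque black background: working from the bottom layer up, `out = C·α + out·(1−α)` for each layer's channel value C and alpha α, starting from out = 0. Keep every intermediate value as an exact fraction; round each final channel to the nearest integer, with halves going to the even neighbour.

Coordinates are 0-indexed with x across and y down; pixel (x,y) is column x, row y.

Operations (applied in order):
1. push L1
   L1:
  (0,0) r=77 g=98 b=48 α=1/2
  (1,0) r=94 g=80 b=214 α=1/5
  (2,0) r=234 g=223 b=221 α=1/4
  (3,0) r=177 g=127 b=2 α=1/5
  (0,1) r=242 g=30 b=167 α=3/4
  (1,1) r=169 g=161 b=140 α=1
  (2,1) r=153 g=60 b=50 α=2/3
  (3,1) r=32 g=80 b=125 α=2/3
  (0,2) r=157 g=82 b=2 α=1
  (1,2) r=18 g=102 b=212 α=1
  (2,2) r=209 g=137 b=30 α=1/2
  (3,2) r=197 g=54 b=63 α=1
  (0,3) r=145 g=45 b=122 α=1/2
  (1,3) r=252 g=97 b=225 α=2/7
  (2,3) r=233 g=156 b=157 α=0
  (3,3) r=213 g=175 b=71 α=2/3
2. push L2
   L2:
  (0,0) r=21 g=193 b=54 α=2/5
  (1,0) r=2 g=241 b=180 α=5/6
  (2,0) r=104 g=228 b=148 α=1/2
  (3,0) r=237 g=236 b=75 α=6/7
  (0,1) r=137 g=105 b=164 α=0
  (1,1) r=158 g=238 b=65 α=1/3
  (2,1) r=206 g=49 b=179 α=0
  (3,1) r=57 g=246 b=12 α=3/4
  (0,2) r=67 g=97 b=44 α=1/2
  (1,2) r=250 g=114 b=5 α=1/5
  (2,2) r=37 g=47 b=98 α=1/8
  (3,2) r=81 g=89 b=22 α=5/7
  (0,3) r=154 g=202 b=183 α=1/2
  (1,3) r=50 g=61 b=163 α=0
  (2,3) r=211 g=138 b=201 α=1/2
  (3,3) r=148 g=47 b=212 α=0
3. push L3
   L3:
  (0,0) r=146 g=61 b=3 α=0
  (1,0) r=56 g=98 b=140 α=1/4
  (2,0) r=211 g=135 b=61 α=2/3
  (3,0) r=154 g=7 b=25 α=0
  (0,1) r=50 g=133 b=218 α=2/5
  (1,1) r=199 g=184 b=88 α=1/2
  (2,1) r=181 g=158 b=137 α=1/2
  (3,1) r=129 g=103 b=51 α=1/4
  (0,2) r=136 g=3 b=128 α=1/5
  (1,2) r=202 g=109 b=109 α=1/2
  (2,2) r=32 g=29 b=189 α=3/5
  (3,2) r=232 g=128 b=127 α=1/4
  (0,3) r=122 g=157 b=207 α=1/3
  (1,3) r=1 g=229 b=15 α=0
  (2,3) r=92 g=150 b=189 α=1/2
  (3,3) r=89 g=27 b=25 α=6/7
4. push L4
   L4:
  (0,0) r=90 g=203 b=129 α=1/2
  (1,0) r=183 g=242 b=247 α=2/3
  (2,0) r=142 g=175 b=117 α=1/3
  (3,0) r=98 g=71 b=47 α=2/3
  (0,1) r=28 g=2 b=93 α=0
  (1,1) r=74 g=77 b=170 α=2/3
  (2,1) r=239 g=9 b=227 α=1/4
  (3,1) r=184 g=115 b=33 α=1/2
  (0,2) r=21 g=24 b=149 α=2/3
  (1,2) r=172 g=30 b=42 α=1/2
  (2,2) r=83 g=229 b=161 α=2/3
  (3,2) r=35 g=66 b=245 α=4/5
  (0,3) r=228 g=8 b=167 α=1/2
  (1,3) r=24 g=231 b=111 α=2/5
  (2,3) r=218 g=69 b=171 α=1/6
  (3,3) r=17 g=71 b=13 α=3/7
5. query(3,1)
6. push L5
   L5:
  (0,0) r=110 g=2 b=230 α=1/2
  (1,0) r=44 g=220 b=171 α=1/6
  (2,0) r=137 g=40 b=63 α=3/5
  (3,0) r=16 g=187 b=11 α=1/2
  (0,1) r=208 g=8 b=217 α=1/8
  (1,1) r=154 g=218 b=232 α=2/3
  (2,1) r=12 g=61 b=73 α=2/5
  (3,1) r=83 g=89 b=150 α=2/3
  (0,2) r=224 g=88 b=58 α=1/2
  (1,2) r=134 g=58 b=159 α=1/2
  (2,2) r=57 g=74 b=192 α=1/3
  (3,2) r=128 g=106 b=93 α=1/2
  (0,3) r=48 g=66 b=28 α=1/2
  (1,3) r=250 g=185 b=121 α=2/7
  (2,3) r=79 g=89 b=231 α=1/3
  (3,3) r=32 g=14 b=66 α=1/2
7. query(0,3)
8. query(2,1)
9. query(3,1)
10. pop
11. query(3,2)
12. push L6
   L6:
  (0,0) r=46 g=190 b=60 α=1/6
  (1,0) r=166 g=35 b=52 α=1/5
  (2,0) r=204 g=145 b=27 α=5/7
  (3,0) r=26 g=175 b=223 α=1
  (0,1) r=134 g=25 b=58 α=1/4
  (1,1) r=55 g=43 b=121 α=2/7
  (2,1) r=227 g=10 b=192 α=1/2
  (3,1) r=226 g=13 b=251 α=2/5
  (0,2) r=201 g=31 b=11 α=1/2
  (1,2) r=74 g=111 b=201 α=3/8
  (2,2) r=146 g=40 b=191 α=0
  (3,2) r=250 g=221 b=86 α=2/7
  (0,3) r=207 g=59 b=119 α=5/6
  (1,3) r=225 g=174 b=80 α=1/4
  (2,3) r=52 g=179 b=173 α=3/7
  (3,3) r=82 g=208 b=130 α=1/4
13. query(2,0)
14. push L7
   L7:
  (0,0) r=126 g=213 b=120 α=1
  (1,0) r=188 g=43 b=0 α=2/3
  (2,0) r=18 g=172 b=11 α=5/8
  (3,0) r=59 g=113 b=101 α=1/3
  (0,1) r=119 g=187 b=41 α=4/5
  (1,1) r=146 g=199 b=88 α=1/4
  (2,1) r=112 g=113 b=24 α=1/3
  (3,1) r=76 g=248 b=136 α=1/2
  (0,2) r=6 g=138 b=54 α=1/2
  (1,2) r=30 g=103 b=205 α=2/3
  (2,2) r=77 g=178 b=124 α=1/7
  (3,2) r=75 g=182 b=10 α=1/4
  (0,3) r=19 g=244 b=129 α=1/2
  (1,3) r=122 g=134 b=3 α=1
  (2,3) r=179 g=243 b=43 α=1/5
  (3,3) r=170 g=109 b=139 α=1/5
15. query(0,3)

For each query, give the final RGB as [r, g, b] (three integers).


at x=3,y=1 over L1,L2,L3,L4:
after L1 α=2/3: [64/3, 160/3, 250/3]
after L2 α=3/4: [577/12, 1187/6, 179/6]
after L3 α=1/4: [1093/16, 1393/8, 281/8]
after L4 α=1/2: [4037/32, 2313/16, 545/16]
= [126, 145, 34]

at x=0,y=3 over L1,L2,L3,L4,L5:
+L1 (α=1/2) → [145/2, 45/2, 61]
+L2 (α=1/2) → [453/4, 449/4, 122]
+L3 (α=1/3) → [697/6, 763/6, 451/3]
+L4 (α=1/2) → [2065/12, 811/12, 476/3]
+L5 (α=1/2) → [2641/24, 1603/24, 280/3]
= [110, 67, 93]

at x=2,y=1 over L1,L2,L3,L4,L5:
after L1 α=2/3: [102, 40, 100/3]
after L2 α=0: [102, 40, 100/3]
after L3 α=1/2: [283/2, 99, 511/6]
after L4 α=1/4: [1327/8, 153/2, 965/8]
after L5 α=2/5: [4173/40, 703/10, 4063/40]
→ [104, 70, 102]

(3,1) stack=L1,L2,L3,L4,L5; from [0,0,0]:
+L1 (α=2/3) → [64/3, 160/3, 250/3]
+L2 (α=3/4) → [577/12, 1187/6, 179/6]
+L3 (α=1/4) → [1093/16, 1393/8, 281/8]
+L4 (α=1/2) → [4037/32, 2313/16, 545/16]
+L5 (α=2/3) → [9349/96, 5161/48, 5345/48]
= [97, 108, 111]

at x=3,y=2 over L1,L2,L3,L4:
after L1 α=1: [197, 54, 63]
after L2 α=5/7: [799/7, 79, 236/7]
after L3 α=1/4: [4021/28, 365/4, 1597/28]
after L4 α=4/5: [7941/140, 1421/20, 29037/140]
= [57, 71, 207]

query (2,0) [L1,L2,L3,L4,L6] — begin 0,0,0
+L1 (α=1/4) → [117/2, 223/4, 221/4]
+L2 (α=1/2) → [325/4, 1135/8, 813/8]
+L3 (α=2/3) → [671/4, 3295/24, 1789/24]
+L4 (α=1/3) → [955/6, 5395/36, 3193/36]
+L6 (α=5/7) → [4015/21, 2635/18, 5623/126]
= [191, 146, 45]

at x=0,y=3 over L1,L2,L3,L4,L6,L7:
L1 α=1/2: [145/2, 45/2, 61]
L2 α=1/2: [453/4, 449/4, 122]
L3 α=1/3: [697/6, 763/6, 451/3]
L4 α=1/2: [2065/12, 811/12, 476/3]
L6 α=5/6: [14485/72, 4351/72, 2261/18]
L7 α=1/2: [15853/144, 21919/144, 4583/36]
rounded: [110, 152, 127]


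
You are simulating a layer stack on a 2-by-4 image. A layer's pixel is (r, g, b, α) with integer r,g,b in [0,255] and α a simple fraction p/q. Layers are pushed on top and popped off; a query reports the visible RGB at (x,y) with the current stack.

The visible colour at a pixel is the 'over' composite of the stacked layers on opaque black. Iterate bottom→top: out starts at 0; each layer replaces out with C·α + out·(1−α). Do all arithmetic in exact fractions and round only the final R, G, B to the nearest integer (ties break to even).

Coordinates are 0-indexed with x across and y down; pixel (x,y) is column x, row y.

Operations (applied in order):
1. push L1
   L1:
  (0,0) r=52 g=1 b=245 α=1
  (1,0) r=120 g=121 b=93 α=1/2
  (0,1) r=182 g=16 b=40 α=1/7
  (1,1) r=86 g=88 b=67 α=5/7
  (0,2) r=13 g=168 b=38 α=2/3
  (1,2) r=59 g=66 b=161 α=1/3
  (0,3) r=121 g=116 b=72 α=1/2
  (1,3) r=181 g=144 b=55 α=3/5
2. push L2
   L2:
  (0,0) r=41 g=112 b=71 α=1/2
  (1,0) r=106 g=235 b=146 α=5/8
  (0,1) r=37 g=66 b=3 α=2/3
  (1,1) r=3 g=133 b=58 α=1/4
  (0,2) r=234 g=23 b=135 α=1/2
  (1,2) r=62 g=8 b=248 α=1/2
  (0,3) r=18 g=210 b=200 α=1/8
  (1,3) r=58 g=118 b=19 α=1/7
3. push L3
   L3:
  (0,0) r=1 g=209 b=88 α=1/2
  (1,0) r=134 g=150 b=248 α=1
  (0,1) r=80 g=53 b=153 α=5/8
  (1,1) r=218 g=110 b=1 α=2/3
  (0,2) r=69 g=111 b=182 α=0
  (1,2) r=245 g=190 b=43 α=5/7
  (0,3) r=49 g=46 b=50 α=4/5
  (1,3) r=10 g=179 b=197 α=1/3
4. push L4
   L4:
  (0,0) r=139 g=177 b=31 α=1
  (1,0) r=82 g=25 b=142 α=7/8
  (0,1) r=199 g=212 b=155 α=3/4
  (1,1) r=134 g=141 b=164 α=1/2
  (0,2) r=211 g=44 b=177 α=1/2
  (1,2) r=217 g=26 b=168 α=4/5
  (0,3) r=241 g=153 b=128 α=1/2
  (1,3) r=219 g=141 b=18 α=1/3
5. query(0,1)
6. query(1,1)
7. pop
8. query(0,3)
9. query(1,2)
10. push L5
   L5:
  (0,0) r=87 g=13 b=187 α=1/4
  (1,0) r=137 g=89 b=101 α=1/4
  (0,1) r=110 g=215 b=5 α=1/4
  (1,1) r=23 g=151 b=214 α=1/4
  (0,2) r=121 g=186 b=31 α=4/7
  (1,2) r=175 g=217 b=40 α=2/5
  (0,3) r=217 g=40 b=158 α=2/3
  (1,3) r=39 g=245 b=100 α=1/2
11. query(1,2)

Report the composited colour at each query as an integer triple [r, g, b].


at x=0,y=1 over L1,L2,L3,L4:
after L1 α=1/7: [26, 16/7, 40/7]
after L2 α=2/3: [100/3, 940/21, 82/21]
after L3 α=5/8: [125/2, 2795/56, 5437/56]
after L4 α=3/4: [1319/8, 38411/224, 31477/224]
= [165, 171, 141]

(1,1) stack=L1,L2,L3,L4; from [0,0,0]:
L1 α=5/7: [430/7, 440/7, 335/7]
L2 α=1/4: [1311/28, 2251/28, 1411/28]
L3 α=2/3: [13519/84, 8411/84, 489/28]
L4 α=1/2: [24775/168, 20255/168, 5081/56]
rounded: [147, 121, 91]

at x=0,y=3 over L1,L2,L3:
after L1 α=1/2: [121/2, 58, 36]
after L2 α=1/8: [883/16, 77, 113/2]
after L3 α=4/5: [4019/80, 261/5, 513/10]
= [50, 52, 51]

at x=1,y=2 over L1,L2,L3:
+L1 (α=1/3) → [59/3, 22, 161/3]
+L2 (α=1/2) → [245/6, 15, 905/6]
+L3 (α=5/7) → [560/3, 140, 1550/21]
= [187, 140, 74]

at x=1,y=2 over L1,L2,L3,L5:
+L1 (α=1/3) → [59/3, 22, 161/3]
+L2 (α=1/2) → [245/6, 15, 905/6]
+L3 (α=5/7) → [560/3, 140, 1550/21]
+L5 (α=2/5) → [182, 854/5, 422/7]
→ [182, 171, 60]


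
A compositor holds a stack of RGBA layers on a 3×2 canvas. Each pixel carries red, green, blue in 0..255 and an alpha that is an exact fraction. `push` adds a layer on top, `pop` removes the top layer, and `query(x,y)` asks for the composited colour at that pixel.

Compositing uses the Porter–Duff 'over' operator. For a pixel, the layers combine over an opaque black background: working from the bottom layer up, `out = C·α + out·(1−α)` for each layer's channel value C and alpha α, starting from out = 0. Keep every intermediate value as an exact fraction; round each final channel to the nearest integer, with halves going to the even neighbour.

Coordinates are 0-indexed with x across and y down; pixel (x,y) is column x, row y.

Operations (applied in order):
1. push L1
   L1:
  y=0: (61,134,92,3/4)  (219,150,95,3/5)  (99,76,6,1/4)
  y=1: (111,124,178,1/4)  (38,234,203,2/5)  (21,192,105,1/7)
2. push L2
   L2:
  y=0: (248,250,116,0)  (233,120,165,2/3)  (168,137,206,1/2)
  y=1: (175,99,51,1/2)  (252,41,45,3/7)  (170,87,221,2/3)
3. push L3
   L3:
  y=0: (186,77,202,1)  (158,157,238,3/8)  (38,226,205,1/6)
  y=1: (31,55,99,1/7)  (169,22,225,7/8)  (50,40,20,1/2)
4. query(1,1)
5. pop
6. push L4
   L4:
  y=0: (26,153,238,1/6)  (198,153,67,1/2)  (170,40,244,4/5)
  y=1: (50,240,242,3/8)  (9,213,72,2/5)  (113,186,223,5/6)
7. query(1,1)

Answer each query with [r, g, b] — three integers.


at x=1,y=1 over L1,L2,L3:
L1 α=2/5: [76/5, 468/5, 406/5]
L2 α=3/7: [4084/35, 2487/35, 2299/35]
L3 α=7/8: [45489/280, 7877/280, 7178/35]
= [162, 28, 205]

at x=1,y=1 over L1,L2,L4:
after L1 α=2/5: [76/5, 468/5, 406/5]
after L2 α=3/7: [4084/35, 2487/35, 2299/35]
after L4 α=2/5: [12882/175, 22371/175, 11937/175]
rounded: [74, 128, 68]


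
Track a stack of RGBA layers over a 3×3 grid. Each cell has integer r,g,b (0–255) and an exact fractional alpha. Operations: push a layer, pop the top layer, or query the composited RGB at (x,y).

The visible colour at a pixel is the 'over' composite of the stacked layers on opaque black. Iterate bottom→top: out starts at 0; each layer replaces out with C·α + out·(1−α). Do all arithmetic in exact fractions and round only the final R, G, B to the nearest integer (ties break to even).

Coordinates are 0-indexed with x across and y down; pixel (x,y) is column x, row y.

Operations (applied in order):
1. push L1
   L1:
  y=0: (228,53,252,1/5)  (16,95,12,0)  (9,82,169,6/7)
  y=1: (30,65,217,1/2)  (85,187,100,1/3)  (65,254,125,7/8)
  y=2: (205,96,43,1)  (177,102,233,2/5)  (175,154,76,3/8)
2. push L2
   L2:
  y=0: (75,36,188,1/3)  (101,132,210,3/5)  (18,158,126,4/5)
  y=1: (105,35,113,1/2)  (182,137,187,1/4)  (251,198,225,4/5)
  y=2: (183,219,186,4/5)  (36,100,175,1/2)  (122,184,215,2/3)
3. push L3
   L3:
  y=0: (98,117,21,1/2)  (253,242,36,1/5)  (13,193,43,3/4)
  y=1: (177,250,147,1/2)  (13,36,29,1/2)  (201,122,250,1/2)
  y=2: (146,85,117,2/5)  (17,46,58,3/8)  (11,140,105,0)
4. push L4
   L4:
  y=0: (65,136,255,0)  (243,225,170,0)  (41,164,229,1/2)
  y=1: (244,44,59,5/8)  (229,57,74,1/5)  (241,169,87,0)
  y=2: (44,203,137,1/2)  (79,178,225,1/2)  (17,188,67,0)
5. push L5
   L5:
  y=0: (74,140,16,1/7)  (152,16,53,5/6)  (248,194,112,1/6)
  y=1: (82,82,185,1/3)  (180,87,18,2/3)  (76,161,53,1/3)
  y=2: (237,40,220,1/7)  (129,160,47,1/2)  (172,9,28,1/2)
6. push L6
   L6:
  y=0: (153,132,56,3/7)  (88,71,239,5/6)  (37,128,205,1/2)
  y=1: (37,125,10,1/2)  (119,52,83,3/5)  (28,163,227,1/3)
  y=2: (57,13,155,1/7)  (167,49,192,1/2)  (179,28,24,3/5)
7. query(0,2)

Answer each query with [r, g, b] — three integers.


(0,2) stack=L1,L2,L3,L4,L5,L6; from [0,0,0]:
+L1 (α=1) → [205, 96, 43]
+L2 (α=4/5) → [937/5, 972/5, 787/5]
+L3 (α=2/5) → [4271/25, 3766/25, 3531/25]
+L4 (α=1/2) → [5371/50, 8841/50, 3478/25]
+L5 (α=1/7) → [22038/175, 27523/175, 26368/175]
+L6 (α=1/7) → [142203/1225, 167413/1225, 185333/1225]
rounded: [116, 137, 151]


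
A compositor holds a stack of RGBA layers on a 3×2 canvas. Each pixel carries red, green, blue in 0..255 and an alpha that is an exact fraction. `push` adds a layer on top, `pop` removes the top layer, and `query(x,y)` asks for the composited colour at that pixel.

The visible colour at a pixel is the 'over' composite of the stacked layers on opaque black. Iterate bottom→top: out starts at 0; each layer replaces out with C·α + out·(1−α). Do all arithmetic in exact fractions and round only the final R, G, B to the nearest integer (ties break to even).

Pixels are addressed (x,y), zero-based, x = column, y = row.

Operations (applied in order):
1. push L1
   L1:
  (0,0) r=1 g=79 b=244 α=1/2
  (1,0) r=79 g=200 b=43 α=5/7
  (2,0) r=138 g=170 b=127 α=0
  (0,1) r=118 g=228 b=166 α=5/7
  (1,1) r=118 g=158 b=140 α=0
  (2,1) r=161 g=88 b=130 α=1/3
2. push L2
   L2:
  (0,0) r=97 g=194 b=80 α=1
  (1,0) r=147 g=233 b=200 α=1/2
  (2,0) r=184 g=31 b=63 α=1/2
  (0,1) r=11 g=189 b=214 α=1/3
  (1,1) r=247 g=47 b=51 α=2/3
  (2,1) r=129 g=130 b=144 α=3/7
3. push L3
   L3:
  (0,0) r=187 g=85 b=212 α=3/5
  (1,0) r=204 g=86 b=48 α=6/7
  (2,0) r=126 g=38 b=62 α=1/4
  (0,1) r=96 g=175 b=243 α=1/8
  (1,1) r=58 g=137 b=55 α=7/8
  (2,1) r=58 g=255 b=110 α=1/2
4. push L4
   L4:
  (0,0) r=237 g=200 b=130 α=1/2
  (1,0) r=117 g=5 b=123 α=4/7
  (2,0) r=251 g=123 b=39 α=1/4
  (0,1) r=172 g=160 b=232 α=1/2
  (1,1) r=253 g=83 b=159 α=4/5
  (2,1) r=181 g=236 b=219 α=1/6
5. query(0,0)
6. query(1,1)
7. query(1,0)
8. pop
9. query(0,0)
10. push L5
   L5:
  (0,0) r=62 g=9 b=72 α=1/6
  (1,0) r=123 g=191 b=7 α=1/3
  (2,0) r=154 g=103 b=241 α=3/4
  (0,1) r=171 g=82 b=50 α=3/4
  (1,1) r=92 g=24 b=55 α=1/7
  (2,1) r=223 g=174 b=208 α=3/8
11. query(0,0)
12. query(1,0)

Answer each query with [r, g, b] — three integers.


query (0,0) [L1,L2,L3,L4] — begin 0,0,0
+L1 (α=1/2) → [1/2, 79/2, 122]
+L2 (α=1) → [97, 194, 80]
+L3 (α=3/5) → [151, 643/5, 796/5]
+L4 (α=1/2) → [194, 1643/10, 723/5]
rounded: [194, 164, 145]

at x=1,y=1 over L1,L2,L3,L4:
+L1 (α=0) → [0, 0, 0]
+L2 (α=2/3) → [494/3, 94/3, 34]
+L3 (α=7/8) → [214/3, 2971/24, 419/8]
+L4 (α=4/5) → [650/3, 10939/120, 5507/40]
= [217, 91, 138]

at x=1,y=0 over L1,L2,L3,L4:
after L1 α=5/7: [395/7, 1000/7, 215/7]
after L2 α=1/2: [712/7, 2631/14, 1615/14]
after L3 α=6/7: [9280/49, 9855/98, 5647/98]
after L4 α=4/7: [50772/343, 31525/686, 65157/686]
rounded: [148, 46, 95]

at x=0,y=0 over L1,L2,L3:
after L1 α=1/2: [1/2, 79/2, 122]
after L2 α=1: [97, 194, 80]
after L3 α=3/5: [151, 643/5, 796/5]
= [151, 129, 159]

at x=0,y=0 over L1,L2,L3,L5:
L1 α=1/2: [1/2, 79/2, 122]
L2 α=1: [97, 194, 80]
L3 α=3/5: [151, 643/5, 796/5]
L5 α=1/6: [817/6, 326/3, 434/3]
= [136, 109, 145]

query (1,0) [L1,L2,L3,L5] — begin 0,0,0
after L1 α=5/7: [395/7, 1000/7, 215/7]
after L2 α=1/2: [712/7, 2631/14, 1615/14]
after L3 α=6/7: [9280/49, 9855/98, 5647/98]
after L5 α=1/3: [24587/147, 19214/147, 5990/147]
= [167, 131, 41]


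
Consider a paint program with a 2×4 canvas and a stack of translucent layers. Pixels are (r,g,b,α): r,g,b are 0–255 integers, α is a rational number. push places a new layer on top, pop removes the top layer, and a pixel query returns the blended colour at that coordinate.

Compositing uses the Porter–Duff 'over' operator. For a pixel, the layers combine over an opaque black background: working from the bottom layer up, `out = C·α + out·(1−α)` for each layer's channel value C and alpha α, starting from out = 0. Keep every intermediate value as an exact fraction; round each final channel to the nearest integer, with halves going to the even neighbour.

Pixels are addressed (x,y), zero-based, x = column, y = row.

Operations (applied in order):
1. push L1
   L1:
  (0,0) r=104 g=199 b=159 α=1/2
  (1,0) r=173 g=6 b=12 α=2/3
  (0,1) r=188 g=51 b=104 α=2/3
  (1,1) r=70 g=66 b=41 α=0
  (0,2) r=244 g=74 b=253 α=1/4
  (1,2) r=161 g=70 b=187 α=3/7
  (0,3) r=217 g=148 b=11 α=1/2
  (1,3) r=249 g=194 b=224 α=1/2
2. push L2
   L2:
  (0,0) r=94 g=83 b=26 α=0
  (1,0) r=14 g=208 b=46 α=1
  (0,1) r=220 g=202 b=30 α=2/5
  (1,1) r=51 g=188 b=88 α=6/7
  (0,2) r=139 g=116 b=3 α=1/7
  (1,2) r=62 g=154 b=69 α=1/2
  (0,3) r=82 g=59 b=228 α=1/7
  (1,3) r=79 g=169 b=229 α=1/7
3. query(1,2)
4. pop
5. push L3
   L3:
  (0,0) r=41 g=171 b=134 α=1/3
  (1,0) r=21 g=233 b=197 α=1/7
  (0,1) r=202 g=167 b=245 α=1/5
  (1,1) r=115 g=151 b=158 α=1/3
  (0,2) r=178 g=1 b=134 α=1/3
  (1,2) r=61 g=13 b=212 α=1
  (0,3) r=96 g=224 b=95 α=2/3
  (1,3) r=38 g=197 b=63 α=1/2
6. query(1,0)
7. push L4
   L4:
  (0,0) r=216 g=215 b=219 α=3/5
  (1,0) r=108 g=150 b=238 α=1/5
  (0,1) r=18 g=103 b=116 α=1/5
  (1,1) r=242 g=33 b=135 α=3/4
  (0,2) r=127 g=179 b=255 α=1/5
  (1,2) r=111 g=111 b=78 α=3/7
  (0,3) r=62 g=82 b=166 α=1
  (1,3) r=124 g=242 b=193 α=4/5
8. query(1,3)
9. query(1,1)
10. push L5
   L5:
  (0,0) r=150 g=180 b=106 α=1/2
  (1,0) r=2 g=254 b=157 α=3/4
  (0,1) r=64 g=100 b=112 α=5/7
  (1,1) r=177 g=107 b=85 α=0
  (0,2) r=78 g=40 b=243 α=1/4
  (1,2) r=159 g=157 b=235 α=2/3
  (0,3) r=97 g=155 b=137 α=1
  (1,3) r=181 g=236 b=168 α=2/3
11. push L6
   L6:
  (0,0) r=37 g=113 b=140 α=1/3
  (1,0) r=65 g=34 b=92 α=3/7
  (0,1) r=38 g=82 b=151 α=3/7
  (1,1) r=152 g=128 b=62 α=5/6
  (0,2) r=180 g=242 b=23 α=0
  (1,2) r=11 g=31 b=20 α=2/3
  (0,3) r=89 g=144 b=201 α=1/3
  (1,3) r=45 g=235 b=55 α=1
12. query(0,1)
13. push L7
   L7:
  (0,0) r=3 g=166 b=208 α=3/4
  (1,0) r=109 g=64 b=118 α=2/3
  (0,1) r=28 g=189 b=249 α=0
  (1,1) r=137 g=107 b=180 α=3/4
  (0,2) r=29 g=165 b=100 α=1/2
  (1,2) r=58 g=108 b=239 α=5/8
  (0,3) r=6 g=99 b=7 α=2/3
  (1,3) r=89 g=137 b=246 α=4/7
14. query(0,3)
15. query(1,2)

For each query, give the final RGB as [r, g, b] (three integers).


query (1,2) [L1,L2] — begin 0,0,0
+L1 (α=3/7) → [69, 30, 561/7]
+L2 (α=1/2) → [131/2, 92, 522/7]
rounded: [66, 92, 75]

(1,0) stack=L1,L3; from [0,0,0]:
after L1 α=2/3: [346/3, 4, 8]
after L3 α=1/7: [713/7, 257/7, 35]
= [102, 37, 35]

(1,3) stack=L1,L3,L4; from [0,0,0]:
+L1 (α=1/2) → [249/2, 97, 112]
+L3 (α=1/2) → [325/4, 147, 175/2]
+L4 (α=4/5) → [2309/20, 223, 1719/10]
rounded: [115, 223, 172]

(1,1) stack=L1,L3,L4; from [0,0,0]:
L1 α=0: [0, 0, 0]
L3 α=1/3: [115/3, 151/3, 158/3]
L4 α=3/4: [2293/12, 112/3, 1373/12]
rounded: [191, 37, 114]

query (0,1) [L1,L3,L4,L5,L6] — begin 0,0,0
L1 α=2/3: [376/3, 34, 208/3]
L3 α=1/5: [422/3, 303/5, 1567/15]
L4 α=1/5: [1742/15, 1727/25, 8008/75]
L5 α=5/7: [8284/105, 15954/175, 8288/75]
L6 α=3/7: [45106/735, 106866/1225, 67127/525]
rounded: [61, 87, 128]

query (0,3) [L1,L3,L4,L5,L6,L7] — begin 0,0,0
L1 α=1/2: [217/2, 74, 11/2]
L3 α=2/3: [601/6, 174, 391/6]
L4 α=1: [62, 82, 166]
L5 α=1: [97, 155, 137]
L6 α=1/3: [283/3, 454/3, 475/3]
L7 α=2/3: [319/9, 1048/9, 517/9]
= [35, 116, 57]

(1,2) stack=L1,L3,L4,L5,L6,L7; from [0,0,0]:
after L1 α=3/7: [69, 30, 561/7]
after L3 α=1: [61, 13, 212]
after L4 α=3/7: [577/7, 55, 1082/7]
after L5 α=2/3: [2803/21, 123, 4372/21]
after L6 α=2/3: [3265/63, 185/3, 5212/63]
after L7 α=5/8: [9355/168, 725/8, 30307/168]
rounded: [56, 91, 180]


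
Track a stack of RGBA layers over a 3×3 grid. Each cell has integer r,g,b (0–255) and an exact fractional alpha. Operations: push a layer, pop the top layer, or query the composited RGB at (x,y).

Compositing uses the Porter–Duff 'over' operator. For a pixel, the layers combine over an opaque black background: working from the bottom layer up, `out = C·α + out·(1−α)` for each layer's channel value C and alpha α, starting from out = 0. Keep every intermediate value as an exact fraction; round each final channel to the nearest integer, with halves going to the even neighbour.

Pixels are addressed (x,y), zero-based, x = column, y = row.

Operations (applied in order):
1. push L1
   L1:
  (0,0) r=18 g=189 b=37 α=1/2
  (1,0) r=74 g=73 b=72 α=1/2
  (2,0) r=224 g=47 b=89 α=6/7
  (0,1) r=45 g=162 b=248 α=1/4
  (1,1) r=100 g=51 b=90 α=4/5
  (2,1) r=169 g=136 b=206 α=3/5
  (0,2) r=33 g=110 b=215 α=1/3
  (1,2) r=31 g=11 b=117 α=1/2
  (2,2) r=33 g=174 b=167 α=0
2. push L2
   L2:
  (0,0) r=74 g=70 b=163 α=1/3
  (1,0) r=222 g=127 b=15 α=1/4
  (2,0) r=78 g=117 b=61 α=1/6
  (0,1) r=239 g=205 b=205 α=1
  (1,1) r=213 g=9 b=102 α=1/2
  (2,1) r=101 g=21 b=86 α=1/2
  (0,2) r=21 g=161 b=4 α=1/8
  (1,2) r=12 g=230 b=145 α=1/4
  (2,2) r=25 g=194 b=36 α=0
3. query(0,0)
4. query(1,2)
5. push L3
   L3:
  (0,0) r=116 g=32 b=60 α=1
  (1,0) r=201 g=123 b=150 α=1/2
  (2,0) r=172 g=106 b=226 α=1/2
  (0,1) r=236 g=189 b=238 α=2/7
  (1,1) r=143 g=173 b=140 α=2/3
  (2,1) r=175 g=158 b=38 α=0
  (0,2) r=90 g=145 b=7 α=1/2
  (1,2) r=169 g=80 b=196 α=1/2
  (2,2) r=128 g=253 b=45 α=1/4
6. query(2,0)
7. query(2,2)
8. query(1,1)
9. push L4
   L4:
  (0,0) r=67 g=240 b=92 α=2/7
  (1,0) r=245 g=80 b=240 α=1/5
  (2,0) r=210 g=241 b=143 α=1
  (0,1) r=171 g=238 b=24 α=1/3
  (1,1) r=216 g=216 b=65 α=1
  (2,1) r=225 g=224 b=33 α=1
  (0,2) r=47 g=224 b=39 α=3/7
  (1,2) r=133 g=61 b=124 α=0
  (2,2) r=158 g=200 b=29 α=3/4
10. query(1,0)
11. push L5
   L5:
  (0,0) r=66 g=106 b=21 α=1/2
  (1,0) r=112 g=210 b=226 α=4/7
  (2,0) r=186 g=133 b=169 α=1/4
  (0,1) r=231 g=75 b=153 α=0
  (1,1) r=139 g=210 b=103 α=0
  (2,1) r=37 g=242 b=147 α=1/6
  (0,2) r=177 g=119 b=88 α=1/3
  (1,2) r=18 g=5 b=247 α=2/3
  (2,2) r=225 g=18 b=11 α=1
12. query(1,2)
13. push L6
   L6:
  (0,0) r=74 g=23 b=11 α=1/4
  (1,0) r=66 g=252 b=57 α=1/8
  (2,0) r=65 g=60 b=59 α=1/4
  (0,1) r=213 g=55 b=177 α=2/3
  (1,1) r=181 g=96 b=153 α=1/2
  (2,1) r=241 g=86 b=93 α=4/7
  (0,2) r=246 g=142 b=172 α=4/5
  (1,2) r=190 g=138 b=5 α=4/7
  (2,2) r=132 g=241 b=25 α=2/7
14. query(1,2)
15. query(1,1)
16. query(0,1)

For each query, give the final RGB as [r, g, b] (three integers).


(0,0) stack=L1,L2; from [0,0,0]:
+L1 (α=1/2) → [9, 189/2, 37/2]
+L2 (α=1/3) → [92/3, 259/3, 200/3]
rounded: [31, 86, 67]

at x=1,y=2 over L1,L2:
after L1 α=1/2: [31/2, 11/2, 117/2]
after L2 α=1/4: [117/8, 493/8, 641/8]
→ [15, 62, 80]

at x=2,y=0 over L1,L2,L3:
+L1 (α=6/7) → [192, 282/7, 534/7]
+L2 (α=1/6) → [173, 743/14, 3097/42]
+L3 (α=1/2) → [345/2, 2227/28, 12589/84]
= [172, 80, 150]

at x=2,y=2 over L1,L2,L3:
L1 α=0: [0, 0, 0]
L2 α=0: [0, 0, 0]
L3 α=1/4: [32, 253/4, 45/4]
rounded: [32, 63, 11]

(1,1) stack=L1,L2,L3; from [0,0,0]:
+L1 (α=4/5) → [80, 204/5, 72]
+L2 (α=1/2) → [293/2, 249/10, 87]
+L3 (α=2/3) → [865/6, 3709/30, 367/3]
rounded: [144, 124, 122]

(1,0) stack=L1,L2,L3,L4; from [0,0,0]:
+L1 (α=1/2) → [37, 73/2, 36]
+L2 (α=1/4) → [333/4, 473/8, 123/4]
+L3 (α=1/2) → [1137/8, 1457/16, 723/8]
+L4 (α=1/5) → [1627/10, 1777/20, 1203/10]
rounded: [163, 89, 120]

at x=1,y=2 over L1,L2,L3,L4,L5:
L1 α=1/2: [31/2, 11/2, 117/2]
L2 α=1/4: [117/8, 493/8, 641/8]
L3 α=1/2: [1469/16, 1133/16, 2209/16]
L4 α=0: [1469/16, 1133/16, 2209/16]
L5 α=2/3: [2045/48, 431/16, 3371/16]
= [43, 27, 211]

query (1,2) [L1,L2,L3,L4,L5,L6] — begin 0,0,0
L1 α=1/2: [31/2, 11/2, 117/2]
L2 α=1/4: [117/8, 493/8, 641/8]
L3 α=1/2: [1469/16, 1133/16, 2209/16]
L4 α=0: [1469/16, 1133/16, 2209/16]
L5 α=2/3: [2045/48, 431/16, 3371/16]
L6 α=4/7: [14205/112, 10125/112, 10433/112]
= [127, 90, 93]

(1,1) stack=L1,L2,L3,L4,L5,L6; from [0,0,0]:
after L1 α=4/5: [80, 204/5, 72]
after L2 α=1/2: [293/2, 249/10, 87]
after L3 α=2/3: [865/6, 3709/30, 367/3]
after L4 α=1: [216, 216, 65]
after L5 α=0: [216, 216, 65]
after L6 α=1/2: [397/2, 156, 109]
rounded: [198, 156, 109]

query (0,1) [L1,L2,L3,L4,L5,L6] — begin 0,0,0
after L1 α=1/4: [45/4, 81/2, 62]
after L2 α=1: [239, 205, 205]
after L3 α=2/7: [1667/7, 1403/7, 1501/7]
after L4 α=1/3: [4531/21, 4472/21, 3170/21]
after L5 α=0: [4531/21, 4472/21, 3170/21]
after L6 α=2/3: [13477/63, 6782/63, 10604/63]
rounded: [214, 108, 168]


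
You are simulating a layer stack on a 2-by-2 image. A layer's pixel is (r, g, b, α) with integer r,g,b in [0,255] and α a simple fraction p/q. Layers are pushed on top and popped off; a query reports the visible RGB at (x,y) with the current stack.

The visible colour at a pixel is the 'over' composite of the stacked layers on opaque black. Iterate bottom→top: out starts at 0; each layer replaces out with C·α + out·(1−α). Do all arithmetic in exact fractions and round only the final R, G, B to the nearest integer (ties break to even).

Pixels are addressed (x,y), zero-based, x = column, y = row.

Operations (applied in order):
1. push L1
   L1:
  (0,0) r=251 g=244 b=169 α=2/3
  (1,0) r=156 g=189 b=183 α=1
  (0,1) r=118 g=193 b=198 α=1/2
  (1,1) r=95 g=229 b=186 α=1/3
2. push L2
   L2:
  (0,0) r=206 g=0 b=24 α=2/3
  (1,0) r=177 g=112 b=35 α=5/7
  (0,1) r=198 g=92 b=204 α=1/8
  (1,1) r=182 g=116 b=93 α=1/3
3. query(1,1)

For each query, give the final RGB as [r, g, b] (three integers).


query (1,1) [L1,L2] — begin 0,0,0
L1 α=1/3: [95/3, 229/3, 62]
L2 α=1/3: [736/9, 806/9, 217/3]
rounded: [82, 90, 72]


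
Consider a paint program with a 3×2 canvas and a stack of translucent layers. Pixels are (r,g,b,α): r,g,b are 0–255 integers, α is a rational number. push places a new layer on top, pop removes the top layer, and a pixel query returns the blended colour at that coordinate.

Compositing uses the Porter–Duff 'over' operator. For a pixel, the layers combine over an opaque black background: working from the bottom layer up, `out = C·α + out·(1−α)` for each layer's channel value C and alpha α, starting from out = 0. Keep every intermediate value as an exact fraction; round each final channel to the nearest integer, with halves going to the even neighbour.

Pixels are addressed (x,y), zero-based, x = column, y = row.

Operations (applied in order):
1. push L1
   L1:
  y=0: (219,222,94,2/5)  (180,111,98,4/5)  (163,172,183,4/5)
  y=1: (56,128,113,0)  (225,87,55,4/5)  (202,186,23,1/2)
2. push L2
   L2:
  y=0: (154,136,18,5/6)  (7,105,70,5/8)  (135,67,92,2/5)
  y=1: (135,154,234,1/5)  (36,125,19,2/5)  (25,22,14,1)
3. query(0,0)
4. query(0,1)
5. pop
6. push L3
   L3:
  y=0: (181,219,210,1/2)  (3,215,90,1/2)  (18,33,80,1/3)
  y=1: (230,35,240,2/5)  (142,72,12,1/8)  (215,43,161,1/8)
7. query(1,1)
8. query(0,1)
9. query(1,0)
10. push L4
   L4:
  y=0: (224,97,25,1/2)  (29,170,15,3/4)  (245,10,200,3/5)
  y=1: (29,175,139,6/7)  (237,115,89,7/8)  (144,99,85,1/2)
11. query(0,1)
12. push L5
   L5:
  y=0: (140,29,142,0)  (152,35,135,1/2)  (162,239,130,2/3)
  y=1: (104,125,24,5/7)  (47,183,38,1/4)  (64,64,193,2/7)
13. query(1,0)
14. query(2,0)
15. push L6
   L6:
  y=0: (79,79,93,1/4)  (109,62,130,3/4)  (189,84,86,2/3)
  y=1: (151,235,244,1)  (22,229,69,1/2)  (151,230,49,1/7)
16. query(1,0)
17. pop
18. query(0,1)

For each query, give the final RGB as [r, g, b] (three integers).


(0,0) stack=L1,L2; from [0,0,0]:
+L1 (α=2/5) → [438/5, 444/5, 188/5]
+L2 (α=5/6) → [2144/15, 1922/15, 319/15]
→ [143, 128, 21]

at x=0,y=1 over L1,L2:
after L1 α=0: [0, 0, 0]
after L2 α=1/5: [27, 154/5, 234/5]
→ [27, 31, 47]

query (1,1) [L1,L3] — begin 0,0,0
L1 α=4/5: [180, 348/5, 44]
L3 α=1/8: [701/4, 699/10, 40]
rounded: [175, 70, 40]

query (0,1) [L1,L3] — begin 0,0,0
L1 α=0: [0, 0, 0]
L3 α=2/5: [92, 14, 96]
rounded: [92, 14, 96]

query (1,0) [L1,L3] — begin 0,0,0
+L1 (α=4/5) → [144, 444/5, 392/5]
+L3 (α=1/2) → [147/2, 1519/10, 421/5]
→ [74, 152, 84]

at x=0,y=1 over L1,L3,L4:
L1 α=0: [0, 0, 0]
L3 α=2/5: [92, 14, 96]
L4 α=6/7: [38, 152, 930/7]
rounded: [38, 152, 133]

(1,0) stack=L1,L3,L4,L5; from [0,0,0]:
L1 α=4/5: [144, 444/5, 392/5]
L3 α=1/2: [147/2, 1519/10, 421/5]
L4 α=3/4: [321/8, 6619/40, 323/10]
L5 α=1/2: [1537/16, 8019/80, 1673/20]
= [96, 100, 84]

query (2,0) [L1,L3,L4,L5] — begin 0,0,0
after L1 α=4/5: [652/5, 688/5, 732/5]
after L3 α=1/3: [1394/15, 1541/15, 1864/15]
after L4 α=3/5: [13813/75, 3532/75, 12728/75]
after L5 α=2/3: [38113/225, 39382/225, 32228/225]
rounded: [169, 175, 143]

query (1,0) [L1,L3,L4,L5,L6] — begin 0,0,0
after L1 α=4/5: [144, 444/5, 392/5]
after L3 α=1/2: [147/2, 1519/10, 421/5]
after L4 α=3/4: [321/8, 6619/40, 323/10]
after L5 α=1/2: [1537/16, 8019/80, 1673/20]
after L6 α=3/4: [6769/64, 22899/320, 9473/80]
→ [106, 72, 118]

at x=0,y=1 over L1,L3,L4,L5:
+L1 (α=0) → [0, 0, 0]
+L3 (α=2/5) → [92, 14, 96]
+L4 (α=6/7) → [38, 152, 930/7]
+L5 (α=5/7) → [596/7, 929/7, 2700/49]
= [85, 133, 55]
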